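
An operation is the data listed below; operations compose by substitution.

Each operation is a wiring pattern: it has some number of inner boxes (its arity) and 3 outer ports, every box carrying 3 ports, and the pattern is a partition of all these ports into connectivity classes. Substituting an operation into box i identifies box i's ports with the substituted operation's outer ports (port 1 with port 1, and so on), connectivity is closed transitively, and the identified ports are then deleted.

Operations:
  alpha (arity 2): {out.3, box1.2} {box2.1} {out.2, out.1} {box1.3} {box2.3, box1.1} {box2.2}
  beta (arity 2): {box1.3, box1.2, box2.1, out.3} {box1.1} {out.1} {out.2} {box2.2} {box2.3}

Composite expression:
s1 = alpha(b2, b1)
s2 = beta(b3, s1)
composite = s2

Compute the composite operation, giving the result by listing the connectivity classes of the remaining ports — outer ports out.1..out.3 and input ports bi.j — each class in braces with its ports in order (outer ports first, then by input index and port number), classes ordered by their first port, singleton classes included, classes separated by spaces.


Connectivity passes through glued beta-boundaries; trace each wire chain.
after alpha, the pattern on (b2, b1) reads {out.1, out.2} {out.3, b2.2} {b1.1} {b1.2} {b1.3, b2.1} {b2.3} (out.j = its outer ports)
after beta, the pattern on (b3, b2, b1) reads {out.1} {out.2} {out.3, b3.2, b3.3} {b1.1} {b1.2} {b1.3, b2.1} {b2.2} {b2.3} {b3.1} (out.j = its outer ports)

{out.1} {out.2} {out.3, b3.2, b3.3} {b1.1} {b1.2} {b1.3, b2.1} {b2.2} {b2.3} {b3.1}


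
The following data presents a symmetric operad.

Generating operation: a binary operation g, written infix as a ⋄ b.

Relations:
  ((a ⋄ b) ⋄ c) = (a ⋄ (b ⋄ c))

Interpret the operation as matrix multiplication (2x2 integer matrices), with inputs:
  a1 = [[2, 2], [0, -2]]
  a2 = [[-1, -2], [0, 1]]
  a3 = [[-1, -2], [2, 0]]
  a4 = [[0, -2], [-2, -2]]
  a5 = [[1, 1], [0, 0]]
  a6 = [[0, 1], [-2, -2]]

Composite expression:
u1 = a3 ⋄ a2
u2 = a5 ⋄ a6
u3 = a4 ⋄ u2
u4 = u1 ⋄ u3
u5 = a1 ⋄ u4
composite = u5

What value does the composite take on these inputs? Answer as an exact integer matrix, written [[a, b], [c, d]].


[[-32, -16], [32, 16]]

(a3 ⋄ a2) = [[1, 0], [-2, -4]]
(a5 ⋄ a6) = [[-2, -1], [0, 0]]
(a4 ⋄ (a5 ⋄ a6)) = [[0, 0], [4, 2]]
((a3 ⋄ a2) ⋄ (a4 ⋄ (a5 ⋄ a6))) = [[0, 0], [-16, -8]]
(a1 ⋄ ((a3 ⋄ a2) ⋄ (a4 ⋄ (a5 ⋄ a6)))) = [[-32, -16], [32, 16]]


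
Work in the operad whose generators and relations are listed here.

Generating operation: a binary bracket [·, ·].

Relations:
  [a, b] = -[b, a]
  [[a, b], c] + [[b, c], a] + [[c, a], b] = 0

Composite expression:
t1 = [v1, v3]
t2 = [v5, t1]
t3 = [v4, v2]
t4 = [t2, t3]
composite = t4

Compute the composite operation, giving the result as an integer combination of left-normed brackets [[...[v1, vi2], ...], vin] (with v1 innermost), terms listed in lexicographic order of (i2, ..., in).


[[[[v1, v3], v5], v2], v4] - [[[[v1, v3], v5], v4], v2]

Expand each bracket as ab - ba; the v1-initial words give the coefficients.
Composite bracket: [[v5, [v1, v3]], [v4, v2]]
Applying ab - ba throughout gives 16 signed words (2^4 = 16).
Words beginning with v1 determine it all:
  word v1v3v5v2v4 has sign +1, contributing +[[[[v1, v3], v5], v2], v4]
  word v1v3v5v4v2 has sign -1, contributing -[[[[v1, v3], v5], v4], v2]


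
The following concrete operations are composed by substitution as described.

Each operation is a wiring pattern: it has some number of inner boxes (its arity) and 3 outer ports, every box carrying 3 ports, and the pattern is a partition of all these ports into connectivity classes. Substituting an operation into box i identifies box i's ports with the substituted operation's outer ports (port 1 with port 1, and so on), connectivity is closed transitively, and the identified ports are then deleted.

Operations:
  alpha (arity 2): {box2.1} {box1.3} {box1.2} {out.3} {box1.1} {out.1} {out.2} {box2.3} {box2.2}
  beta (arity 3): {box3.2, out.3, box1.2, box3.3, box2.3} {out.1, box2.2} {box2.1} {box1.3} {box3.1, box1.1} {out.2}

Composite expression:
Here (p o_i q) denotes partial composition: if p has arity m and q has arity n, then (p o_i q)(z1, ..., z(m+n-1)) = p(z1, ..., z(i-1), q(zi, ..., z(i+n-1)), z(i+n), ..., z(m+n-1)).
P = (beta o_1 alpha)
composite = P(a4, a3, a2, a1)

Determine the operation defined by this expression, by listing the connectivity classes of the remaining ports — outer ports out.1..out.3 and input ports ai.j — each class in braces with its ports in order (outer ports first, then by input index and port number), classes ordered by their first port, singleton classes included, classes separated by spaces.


{out.1, a2.2} {out.2} {out.3, a1.2, a1.3, a2.3} {a1.1} {a2.1} {a3.1} {a3.2} {a3.3} {a4.1} {a4.2} {a4.3}

Treat the ports identified at beta as solder joints: merge, then drop.
alpha over (a4, a3) gives {out.1} {out.2} {out.3} {a3.1} {a3.2} {a3.3} {a4.1} {a4.2} {a4.3}, out.j being that stage's outer ports
beta over (a4, a3, a2, a1) gives {out.1, a2.2} {out.2} {out.3, a1.2, a1.3, a2.3} {a1.1} {a2.1} {a3.1} {a3.2} {a3.3} {a4.1} {a4.2} {a4.3}, out.j being that stage's outer ports


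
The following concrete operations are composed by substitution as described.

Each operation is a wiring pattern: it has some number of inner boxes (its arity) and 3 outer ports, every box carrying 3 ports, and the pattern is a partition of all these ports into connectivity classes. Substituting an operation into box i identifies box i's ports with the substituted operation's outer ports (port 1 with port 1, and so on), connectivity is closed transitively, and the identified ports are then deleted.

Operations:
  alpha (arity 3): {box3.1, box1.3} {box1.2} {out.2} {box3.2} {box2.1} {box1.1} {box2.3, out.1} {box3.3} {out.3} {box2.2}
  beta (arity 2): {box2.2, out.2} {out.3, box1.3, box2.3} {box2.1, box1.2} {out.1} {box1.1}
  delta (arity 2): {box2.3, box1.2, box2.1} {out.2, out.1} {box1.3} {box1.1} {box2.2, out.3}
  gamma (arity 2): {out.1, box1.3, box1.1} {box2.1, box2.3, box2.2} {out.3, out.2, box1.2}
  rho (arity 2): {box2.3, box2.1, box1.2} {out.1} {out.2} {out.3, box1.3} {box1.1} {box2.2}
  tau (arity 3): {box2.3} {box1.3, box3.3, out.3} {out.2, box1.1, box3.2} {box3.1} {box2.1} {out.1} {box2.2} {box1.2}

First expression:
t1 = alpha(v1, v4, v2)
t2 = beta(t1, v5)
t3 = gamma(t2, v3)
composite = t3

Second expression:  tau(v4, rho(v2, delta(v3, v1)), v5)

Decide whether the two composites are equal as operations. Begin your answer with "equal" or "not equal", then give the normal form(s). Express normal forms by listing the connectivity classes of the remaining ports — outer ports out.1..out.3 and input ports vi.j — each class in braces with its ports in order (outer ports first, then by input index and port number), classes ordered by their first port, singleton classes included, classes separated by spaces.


not equal — first {out.1, v5.3} {out.2, out.3, v5.2} {v1.1} {v1.2} {v1.3, v2.1} {v2.2} {v2.3} {v3.1, v3.2, v3.3} {v4.1} {v4.2} {v4.3} {v5.1}, second {out.1} {out.2, v4.1, v5.2} {out.3, v4.3, v5.3} {v1.1, v1.3, v3.2} {v1.2, v2.2} {v2.1} {v2.3} {v3.1} {v3.3} {v4.2} {v5.1}

In normal form, the first expression is {out.1, v5.3} {out.2, out.3, v5.2} {v1.1} {v1.2} {v1.3, v2.1} {v2.2} {v2.3} {v3.1, v3.2, v3.3} {v4.1} {v4.2} {v4.3} {v5.1}
In normal form, the second expression is {out.1} {out.2, v4.1, v5.2} {out.3, v4.3, v5.3} {v1.1, v1.3, v3.2} {v1.2, v2.2} {v2.1} {v2.3} {v3.1} {v3.3} {v4.2} {v5.1}
The normal forms differ: not equal.


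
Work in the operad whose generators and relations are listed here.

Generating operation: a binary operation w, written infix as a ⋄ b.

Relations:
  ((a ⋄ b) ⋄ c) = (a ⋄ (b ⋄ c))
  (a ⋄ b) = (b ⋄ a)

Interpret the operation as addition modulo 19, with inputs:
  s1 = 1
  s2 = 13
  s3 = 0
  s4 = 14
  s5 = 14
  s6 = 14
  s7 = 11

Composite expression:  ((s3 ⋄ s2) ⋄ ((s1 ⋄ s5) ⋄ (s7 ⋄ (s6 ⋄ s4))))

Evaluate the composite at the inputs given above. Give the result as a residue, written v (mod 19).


(s3 ⋄ s2) = 13
(s1 ⋄ s5) = 15
(s6 ⋄ s4) = 9
(s7 ⋄ (s6 ⋄ s4)) = 1
((s1 ⋄ s5) ⋄ (s7 ⋄ (s6 ⋄ s4))) = 16
((s3 ⋄ s2) ⋄ ((s1 ⋄ s5) ⋄ (s7 ⋄ (s6 ⋄ s4)))) = 10

10 (mod 19)


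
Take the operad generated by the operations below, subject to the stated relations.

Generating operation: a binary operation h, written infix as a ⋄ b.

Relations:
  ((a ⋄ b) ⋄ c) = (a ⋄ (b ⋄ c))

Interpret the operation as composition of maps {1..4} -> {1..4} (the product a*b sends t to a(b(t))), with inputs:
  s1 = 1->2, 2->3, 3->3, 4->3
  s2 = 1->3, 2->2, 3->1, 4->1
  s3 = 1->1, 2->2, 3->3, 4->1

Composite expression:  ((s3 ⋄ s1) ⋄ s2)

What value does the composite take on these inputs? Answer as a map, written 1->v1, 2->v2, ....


1->3, 2->3, 3->2, 4->2

(s3 ⋄ s1) = 1->2, 2->3, 3->3, 4->3
((s3 ⋄ s1) ⋄ s2) = 1->3, 2->3, 3->2, 4->2


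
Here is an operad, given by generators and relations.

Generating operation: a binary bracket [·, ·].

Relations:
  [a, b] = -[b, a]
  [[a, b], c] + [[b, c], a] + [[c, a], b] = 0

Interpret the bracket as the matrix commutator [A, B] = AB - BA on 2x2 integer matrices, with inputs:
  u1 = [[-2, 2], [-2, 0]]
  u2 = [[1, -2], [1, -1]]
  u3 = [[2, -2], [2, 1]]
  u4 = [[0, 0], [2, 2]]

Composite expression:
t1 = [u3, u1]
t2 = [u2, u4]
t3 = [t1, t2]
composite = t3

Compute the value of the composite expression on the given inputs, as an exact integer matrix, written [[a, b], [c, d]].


[[4, -16], [16, -4]]

[u3, u1] = [[0, -2], [-2, 0]]
[u2, u4] = [[-4, -4], [-6, 4]]
[[u3, u1], [u2, u4]] = [[4, -16], [16, -4]]


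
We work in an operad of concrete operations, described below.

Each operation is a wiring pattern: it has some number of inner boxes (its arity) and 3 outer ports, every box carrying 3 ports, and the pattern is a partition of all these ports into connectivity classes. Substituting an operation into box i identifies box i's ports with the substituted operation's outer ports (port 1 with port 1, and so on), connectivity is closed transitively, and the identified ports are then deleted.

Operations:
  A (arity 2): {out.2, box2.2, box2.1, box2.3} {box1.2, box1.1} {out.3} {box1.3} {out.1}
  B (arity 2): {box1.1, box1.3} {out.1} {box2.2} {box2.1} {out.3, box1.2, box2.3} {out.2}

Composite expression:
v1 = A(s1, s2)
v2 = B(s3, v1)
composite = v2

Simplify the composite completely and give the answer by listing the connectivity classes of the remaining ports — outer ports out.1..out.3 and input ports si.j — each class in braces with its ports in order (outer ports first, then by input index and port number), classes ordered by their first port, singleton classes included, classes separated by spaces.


Two ports join when wires chain via B-identified ports.
A over (s1, s2) gives {out.1} {out.2, s2.1, s2.2, s2.3} {out.3} {s1.1, s1.2} {s1.3}, out.j being that stage's outer ports
B over (s3, s1, s2) gives {out.1} {out.2} {out.3, s3.2} {s1.1, s1.2} {s1.3} {s2.1, s2.2, s2.3} {s3.1, s3.3}, out.j being that stage's outer ports

{out.1} {out.2} {out.3, s3.2} {s1.1, s1.2} {s1.3} {s2.1, s2.2, s2.3} {s3.1, s3.3}


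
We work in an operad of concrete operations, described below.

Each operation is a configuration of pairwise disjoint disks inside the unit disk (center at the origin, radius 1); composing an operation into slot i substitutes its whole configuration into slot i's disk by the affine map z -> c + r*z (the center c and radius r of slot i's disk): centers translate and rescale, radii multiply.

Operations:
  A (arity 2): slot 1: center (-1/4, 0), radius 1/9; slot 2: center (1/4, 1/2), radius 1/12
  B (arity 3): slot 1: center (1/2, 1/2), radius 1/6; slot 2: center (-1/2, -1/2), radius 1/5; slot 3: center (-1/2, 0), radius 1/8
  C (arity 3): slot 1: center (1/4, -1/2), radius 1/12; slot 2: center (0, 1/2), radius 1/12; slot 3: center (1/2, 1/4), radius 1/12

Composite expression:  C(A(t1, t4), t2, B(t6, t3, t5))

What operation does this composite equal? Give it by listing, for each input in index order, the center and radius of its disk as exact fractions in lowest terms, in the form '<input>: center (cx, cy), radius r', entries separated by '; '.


t1: center (11/48, -1/2), radius 1/108; t2: center (0, 1/2), radius 1/12; t3: center (11/24, 5/24), radius 1/60; t4: center (13/48, -11/24), radius 1/144; t5: center (11/24, 1/4), radius 1/96; t6: center (13/24, 7/24), radius 1/72

Follow each t-input down from C: c' goes to c + r*c', radius to r*r'.
tracing t1 down its 2-map path: center (11/48, -1/2), radius 1/108
tracing t4 down its 2-map path: center (13/48, -11/24), radius 1/144
tracing t2 down its 1-map path: center (0, 1/2), radius 1/12
tracing t6 down its 2-map path: center (13/24, 7/24), radius 1/72
tracing t3 down its 2-map path: center (11/24, 5/24), radius 1/60
tracing t5 down its 2-map path: center (11/24, 1/4), radius 1/96


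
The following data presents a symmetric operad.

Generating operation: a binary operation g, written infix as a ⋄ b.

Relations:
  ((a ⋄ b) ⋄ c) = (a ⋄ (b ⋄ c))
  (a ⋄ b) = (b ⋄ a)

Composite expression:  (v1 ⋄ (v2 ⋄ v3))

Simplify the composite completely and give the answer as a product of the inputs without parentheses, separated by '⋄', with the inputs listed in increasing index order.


v1 ⋄ v2 ⋄ v3

Any arrangement under g is one operation, so sort the v-inputs.
(v2 ⋄ v3) spells out as v2 ⋄ v3
(v1 ⋄ (v2 ⋄ v3)) spells out as v1 ⋄ v2 ⋄ v3
sorting the factors by input index: v1 ⋄ v2 ⋄ v3


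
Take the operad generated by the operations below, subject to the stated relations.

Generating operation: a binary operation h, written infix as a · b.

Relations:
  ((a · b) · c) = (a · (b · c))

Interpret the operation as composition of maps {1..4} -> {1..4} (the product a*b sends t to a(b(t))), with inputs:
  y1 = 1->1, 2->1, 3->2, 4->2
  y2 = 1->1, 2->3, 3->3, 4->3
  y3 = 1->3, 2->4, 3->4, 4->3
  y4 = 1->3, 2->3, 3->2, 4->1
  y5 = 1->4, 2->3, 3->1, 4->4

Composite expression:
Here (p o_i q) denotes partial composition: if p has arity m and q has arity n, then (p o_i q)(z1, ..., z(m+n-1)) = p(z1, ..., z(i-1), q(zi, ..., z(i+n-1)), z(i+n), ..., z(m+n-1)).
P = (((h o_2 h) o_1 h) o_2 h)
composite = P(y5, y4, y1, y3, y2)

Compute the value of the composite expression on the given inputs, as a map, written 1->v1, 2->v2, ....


1->1, 2->1, 3->1, 4->1


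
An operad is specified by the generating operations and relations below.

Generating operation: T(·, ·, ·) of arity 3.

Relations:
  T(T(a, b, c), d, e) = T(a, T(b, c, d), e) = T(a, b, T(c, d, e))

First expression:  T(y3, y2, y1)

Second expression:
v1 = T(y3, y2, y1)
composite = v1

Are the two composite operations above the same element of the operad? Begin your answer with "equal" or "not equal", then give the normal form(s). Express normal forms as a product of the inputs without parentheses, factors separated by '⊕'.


In normal form, the first expression is y3 ⊕ y2 ⊕ y1
In normal form, the second expression is y3 ⊕ y2 ⊕ y1
Same normal form: equal.

equal; both compose to y3 ⊕ y2 ⊕ y1


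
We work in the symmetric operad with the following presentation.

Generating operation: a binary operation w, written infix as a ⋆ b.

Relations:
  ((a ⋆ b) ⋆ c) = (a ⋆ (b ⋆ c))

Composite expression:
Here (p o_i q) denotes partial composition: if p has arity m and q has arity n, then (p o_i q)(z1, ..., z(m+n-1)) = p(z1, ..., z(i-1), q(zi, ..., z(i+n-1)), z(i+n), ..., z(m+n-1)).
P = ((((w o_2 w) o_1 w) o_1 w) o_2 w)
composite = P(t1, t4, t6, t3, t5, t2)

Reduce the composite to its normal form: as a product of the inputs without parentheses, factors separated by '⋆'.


t1 ⋆ t4 ⋆ t6 ⋆ t3 ⋆ t5 ⋆ t2

All parenthesizations of w agree; list the t-inputs left to right.
(t4 ⋆ t6) flattens to t4 ⋆ t6
(t1 ⋆ (t4 ⋆ t6)) flattens to t1 ⋆ t4 ⋆ t6
((t1 ⋆ (t4 ⋆ t6)) ⋆ t3) flattens to t1 ⋆ t4 ⋆ t6 ⋆ t3
(t5 ⋆ t2) flattens to t5 ⋆ t2
(((t1 ⋆ (t4 ⋆ t6)) ⋆ t3) ⋆ (t5 ⋆ t2)) flattens to t1 ⋆ t4 ⋆ t6 ⋆ t3 ⋆ t5 ⋆ t2


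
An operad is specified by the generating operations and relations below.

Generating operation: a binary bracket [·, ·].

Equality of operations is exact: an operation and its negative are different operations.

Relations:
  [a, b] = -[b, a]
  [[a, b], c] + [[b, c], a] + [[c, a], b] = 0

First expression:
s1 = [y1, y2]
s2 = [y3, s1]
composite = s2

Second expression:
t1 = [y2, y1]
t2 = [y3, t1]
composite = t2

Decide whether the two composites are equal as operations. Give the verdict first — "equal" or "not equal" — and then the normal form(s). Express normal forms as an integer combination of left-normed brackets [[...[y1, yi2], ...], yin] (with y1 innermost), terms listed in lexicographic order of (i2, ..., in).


not equal; first: -[[y1, y2], y3]; second: [[y1, y2], y3]

The first expression reduces to -[[y1, y2], y3]
The second expression reduces to [[y1, y2], y3]
Distinct normal forms: not equal.


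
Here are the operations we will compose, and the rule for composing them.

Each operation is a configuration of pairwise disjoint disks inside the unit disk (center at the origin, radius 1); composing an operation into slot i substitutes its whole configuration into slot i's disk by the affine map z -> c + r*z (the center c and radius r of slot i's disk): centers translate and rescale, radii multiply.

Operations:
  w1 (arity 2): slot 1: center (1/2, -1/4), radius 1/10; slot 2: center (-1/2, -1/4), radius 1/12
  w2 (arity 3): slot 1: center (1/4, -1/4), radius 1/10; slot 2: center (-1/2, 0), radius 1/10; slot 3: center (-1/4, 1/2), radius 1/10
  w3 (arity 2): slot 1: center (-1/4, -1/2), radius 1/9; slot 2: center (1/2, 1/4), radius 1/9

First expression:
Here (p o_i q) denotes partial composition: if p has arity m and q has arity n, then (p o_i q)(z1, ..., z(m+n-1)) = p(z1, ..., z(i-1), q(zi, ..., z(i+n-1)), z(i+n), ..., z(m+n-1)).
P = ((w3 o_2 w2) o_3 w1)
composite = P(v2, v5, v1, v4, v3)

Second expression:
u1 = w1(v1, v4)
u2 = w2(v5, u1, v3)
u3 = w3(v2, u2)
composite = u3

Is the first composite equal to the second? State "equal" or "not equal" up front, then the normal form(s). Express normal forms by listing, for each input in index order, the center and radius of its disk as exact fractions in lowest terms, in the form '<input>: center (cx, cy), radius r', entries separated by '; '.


In normal form, the first expression is v1: center (9/20, 89/360), radius 1/900; v2: center (-1/4, -1/2), radius 1/9; v3: center (17/36, 11/36), radius 1/90; v4: center (79/180, 89/360), radius 1/1080; v5: center (19/36, 2/9), radius 1/90
In normal form, the second expression is v1: center (9/20, 89/360), radius 1/900; v2: center (-1/4, -1/2), radius 1/9; v3: center (17/36, 11/36), radius 1/90; v4: center (79/180, 89/360), radius 1/1080; v5: center (19/36, 2/9), radius 1/90
The forms coincide; equal.

equal; the common form is v1: center (9/20, 89/360), radius 1/900; v2: center (-1/4, -1/2), radius 1/9; v3: center (17/36, 11/36), radius 1/90; v4: center (79/180, 89/360), radius 1/1080; v5: center (19/36, 2/9), radius 1/90


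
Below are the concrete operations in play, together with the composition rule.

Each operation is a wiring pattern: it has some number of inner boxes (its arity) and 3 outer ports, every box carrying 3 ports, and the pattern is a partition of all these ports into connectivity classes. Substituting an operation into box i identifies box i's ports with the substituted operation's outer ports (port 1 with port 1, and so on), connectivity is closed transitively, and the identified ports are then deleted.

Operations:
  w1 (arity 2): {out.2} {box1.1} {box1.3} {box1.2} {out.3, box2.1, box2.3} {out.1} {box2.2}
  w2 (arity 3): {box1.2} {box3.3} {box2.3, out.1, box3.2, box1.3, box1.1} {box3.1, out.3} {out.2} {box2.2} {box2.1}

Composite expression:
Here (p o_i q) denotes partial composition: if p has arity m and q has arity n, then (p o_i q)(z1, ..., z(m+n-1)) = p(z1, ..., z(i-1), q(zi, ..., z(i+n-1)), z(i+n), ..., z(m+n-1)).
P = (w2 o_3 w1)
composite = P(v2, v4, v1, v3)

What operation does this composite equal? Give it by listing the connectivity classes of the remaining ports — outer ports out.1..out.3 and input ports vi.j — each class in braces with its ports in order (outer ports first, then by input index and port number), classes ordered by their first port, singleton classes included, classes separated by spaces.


{out.1, v2.1, v2.3, v4.3} {out.2} {out.3} {v1.1} {v1.2} {v1.3} {v2.2} {v3.1, v3.3} {v3.2} {v4.1} {v4.2}

Two ports join when wires chain via w2-identified ports.
stage w1: inputs (v1, v3), connectivity {out.1} {out.2} {out.3, v3.1, v3.3} {v1.1} {v1.2} {v1.3} {v3.2}, out.j its boundary
stage w2: inputs (v2, v4, v1, v3), connectivity {out.1, v2.1, v2.3, v4.3} {out.2} {out.3} {v1.1} {v1.2} {v1.3} {v2.2} {v3.1, v3.3} {v3.2} {v4.1} {v4.2}, out.j its boundary


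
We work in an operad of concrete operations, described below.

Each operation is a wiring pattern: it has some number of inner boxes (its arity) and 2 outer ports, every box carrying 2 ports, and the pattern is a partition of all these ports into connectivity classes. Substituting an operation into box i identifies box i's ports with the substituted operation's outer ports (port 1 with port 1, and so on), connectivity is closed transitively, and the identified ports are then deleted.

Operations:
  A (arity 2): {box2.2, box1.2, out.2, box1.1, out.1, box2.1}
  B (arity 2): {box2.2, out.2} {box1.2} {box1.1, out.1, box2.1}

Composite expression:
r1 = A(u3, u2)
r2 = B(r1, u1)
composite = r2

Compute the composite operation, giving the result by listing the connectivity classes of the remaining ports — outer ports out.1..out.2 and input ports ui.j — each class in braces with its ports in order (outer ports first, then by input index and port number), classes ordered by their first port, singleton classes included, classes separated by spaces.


Connectivity passes through glued B-boundaries; trace each wire chain.
stage A: inputs (u3, u2), connectivity {out.1, out.2, u2.1, u2.2, u3.1, u3.2}, out.j its boundary
stage B: inputs (u3, u2, u1), connectivity {out.1, u1.1, u2.1, u2.2, u3.1, u3.2} {out.2, u1.2}, out.j its boundary

{out.1, u1.1, u2.1, u2.2, u3.1, u3.2} {out.2, u1.2}


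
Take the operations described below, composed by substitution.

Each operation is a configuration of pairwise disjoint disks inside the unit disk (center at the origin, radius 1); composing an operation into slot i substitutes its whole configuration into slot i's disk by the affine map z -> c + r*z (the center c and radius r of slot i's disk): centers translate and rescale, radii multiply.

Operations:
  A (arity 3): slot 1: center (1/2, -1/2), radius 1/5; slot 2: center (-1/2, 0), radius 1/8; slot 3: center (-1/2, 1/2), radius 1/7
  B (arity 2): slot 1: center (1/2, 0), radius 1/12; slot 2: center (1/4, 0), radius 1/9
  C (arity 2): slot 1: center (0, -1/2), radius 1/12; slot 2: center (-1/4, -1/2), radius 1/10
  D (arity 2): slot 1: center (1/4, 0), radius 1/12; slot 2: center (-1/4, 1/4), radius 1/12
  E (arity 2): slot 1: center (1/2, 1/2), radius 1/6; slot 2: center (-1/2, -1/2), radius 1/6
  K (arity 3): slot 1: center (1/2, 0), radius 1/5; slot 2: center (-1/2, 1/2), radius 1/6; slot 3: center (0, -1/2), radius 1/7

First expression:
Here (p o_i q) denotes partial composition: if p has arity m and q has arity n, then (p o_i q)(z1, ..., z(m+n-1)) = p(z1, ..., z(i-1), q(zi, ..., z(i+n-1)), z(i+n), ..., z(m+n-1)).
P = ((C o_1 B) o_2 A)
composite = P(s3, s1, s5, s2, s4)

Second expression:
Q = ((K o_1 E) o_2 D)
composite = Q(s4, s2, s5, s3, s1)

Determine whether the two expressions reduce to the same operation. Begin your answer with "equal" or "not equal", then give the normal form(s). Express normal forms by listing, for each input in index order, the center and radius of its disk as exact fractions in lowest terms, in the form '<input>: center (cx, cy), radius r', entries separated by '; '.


not equal; the first gives s1: center (11/432, -109/216), radius 1/540; s2: center (7/432, -107/216), radius 1/756; s3: center (1/24, -1/2), radius 1/144; s4: center (-1/4, -1/2), radius 1/10; s5: center (7/432, -1/2), radius 1/864 and the second s1: center (0, -1/2), radius 1/7; s2: center (49/120, -1/10), radius 1/360; s3: center (-1/2, 1/2), radius 1/6; s4: center (3/5, 1/10), radius 1/30; s5: center (47/120, -11/120), radius 1/360

In normal form, the first expression is s1: center (11/432, -109/216), radius 1/540; s2: center (7/432, -107/216), radius 1/756; s3: center (1/24, -1/2), radius 1/144; s4: center (-1/4, -1/2), radius 1/10; s5: center (7/432, -1/2), radius 1/864
In normal form, the second expression is s1: center (0, -1/2), radius 1/7; s2: center (49/120, -1/10), radius 1/360; s3: center (-1/2, 1/2), radius 1/6; s4: center (3/5, 1/10), radius 1/30; s5: center (47/120, -11/120), radius 1/360
Different reductions; not equal.


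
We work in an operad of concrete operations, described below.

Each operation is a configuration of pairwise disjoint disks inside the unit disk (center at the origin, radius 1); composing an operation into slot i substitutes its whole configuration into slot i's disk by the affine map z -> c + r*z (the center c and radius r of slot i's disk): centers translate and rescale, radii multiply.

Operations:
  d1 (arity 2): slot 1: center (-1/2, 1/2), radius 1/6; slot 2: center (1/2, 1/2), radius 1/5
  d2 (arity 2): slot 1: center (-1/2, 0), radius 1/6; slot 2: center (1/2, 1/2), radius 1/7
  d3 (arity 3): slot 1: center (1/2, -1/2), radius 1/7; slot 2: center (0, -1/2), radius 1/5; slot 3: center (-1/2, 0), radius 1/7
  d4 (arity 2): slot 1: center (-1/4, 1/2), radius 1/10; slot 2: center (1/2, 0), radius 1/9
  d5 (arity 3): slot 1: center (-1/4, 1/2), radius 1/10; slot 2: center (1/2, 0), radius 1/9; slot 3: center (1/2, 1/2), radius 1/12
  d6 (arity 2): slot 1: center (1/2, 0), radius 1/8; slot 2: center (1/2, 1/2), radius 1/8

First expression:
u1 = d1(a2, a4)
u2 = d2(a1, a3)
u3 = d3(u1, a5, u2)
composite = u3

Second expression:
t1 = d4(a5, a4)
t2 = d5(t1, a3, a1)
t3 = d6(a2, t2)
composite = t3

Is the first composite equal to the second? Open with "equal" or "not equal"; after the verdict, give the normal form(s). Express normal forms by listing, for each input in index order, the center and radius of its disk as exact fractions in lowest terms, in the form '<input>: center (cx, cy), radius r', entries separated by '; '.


not equal; the first gives a1: center (-4/7, 0), radius 1/42; a2: center (3/7, -3/7), radius 1/42; a3: center (-3/7, 1/14), radius 1/49; a4: center (4/7, -3/7), radius 1/35; a5: center (0, -1/2), radius 1/5 and the second a1: center (9/16, 9/16), radius 1/96; a2: center (1/2, 0), radius 1/8; a3: center (9/16, 1/2), radius 1/72; a4: center (19/40, 9/16), radius 1/720; a5: center (149/320, 91/160), radius 1/800

The first expression reduces to a1: center (-4/7, 0), radius 1/42; a2: center (3/7, -3/7), radius 1/42; a3: center (-3/7, 1/14), radius 1/49; a4: center (4/7, -3/7), radius 1/35; a5: center (0, -1/2), radius 1/5
The second expression reduces to a1: center (9/16, 9/16), radius 1/96; a2: center (1/2, 0), radius 1/8; a3: center (9/16, 1/2), radius 1/72; a4: center (19/40, 9/16), radius 1/720; a5: center (149/320, 91/160), radius 1/800
No match — not equal.


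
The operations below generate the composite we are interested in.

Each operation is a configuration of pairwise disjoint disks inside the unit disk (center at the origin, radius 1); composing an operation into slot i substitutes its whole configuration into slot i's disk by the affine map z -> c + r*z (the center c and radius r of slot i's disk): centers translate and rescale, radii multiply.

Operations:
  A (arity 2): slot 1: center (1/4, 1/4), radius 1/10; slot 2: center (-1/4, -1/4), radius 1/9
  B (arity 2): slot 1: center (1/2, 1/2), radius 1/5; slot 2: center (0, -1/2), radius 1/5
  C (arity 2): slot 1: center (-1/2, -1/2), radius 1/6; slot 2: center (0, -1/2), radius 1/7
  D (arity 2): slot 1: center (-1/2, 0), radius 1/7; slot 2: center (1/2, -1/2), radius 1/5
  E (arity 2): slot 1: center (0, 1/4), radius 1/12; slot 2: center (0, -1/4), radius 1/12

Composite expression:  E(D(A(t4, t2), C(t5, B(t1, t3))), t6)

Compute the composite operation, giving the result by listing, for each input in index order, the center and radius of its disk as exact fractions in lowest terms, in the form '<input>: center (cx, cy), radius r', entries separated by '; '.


t1: center (3/70, 169/840), radius 1/2100; t2: center (-5/112, 83/336), radius 1/756; t3: center (1/24, 167/840), radius 1/2100; t4: center (-13/336, 85/336), radius 1/840; t5: center (1/30, 1/5), radius 1/360; t6: center (0, -1/4), radius 1/12

Below E, radii multiply path by path; the t-disk centers shift.
tracing t4 down its 3-map path: center (-13/336, 85/336), radius 1/840
tracing t2 down its 3-map path: center (-5/112, 83/336), radius 1/756
tracing t5 down its 3-map path: center (1/30, 1/5), radius 1/360
tracing t1 down its 4-map path: center (3/70, 169/840), radius 1/2100
tracing t3 down its 4-map path: center (1/24, 167/840), radius 1/2100
tracing t6 down its 1-map path: center (0, -1/4), radius 1/12


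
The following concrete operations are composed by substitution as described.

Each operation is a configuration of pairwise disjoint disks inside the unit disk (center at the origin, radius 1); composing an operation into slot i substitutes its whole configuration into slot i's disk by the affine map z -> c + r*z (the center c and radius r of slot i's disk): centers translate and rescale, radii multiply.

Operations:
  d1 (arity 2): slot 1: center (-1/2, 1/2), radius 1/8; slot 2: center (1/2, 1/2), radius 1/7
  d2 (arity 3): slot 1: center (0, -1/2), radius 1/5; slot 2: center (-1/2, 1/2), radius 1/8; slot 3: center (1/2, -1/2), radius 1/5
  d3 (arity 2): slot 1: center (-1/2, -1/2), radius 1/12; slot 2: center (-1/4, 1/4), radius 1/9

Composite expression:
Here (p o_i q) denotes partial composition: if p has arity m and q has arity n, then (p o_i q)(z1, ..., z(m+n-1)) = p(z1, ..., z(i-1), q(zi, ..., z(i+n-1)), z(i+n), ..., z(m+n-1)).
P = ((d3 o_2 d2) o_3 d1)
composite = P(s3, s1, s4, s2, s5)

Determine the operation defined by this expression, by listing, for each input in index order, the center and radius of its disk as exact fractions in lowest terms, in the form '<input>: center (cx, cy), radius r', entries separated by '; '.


Nesting under d3 composes maps z -> c + r*z down each s-path.
for s3, the 1-step affine chain lands on center (-1/2, -1/2), radius 1/12
for s1, the 2-step affine chain lands on center (-1/4, 7/36), radius 1/45
for s4, the 3-step affine chain lands on center (-5/16, 5/16), radius 1/576
for s2, the 3-step affine chain lands on center (-43/144, 5/16), radius 1/504
for s5, the 2-step affine chain lands on center (-7/36, 7/36), radius 1/45

s1: center (-1/4, 7/36), radius 1/45; s2: center (-43/144, 5/16), radius 1/504; s3: center (-1/2, -1/2), radius 1/12; s4: center (-5/16, 5/16), radius 1/576; s5: center (-7/36, 7/36), radius 1/45


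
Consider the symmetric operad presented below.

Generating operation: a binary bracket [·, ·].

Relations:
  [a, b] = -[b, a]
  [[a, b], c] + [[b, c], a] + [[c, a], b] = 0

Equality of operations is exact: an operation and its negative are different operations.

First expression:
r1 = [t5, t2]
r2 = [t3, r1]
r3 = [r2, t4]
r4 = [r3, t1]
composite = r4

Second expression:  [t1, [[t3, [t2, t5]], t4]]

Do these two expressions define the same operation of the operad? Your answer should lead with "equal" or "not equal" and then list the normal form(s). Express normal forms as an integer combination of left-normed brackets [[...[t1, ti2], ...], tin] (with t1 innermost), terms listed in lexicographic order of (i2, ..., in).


equal; both compose to -[[[[t1, t2], t5], t3], t4] + [[[[t1, t3], t2], t5], t4] - [[[[t1, t3], t5], t2], t4] + [[[[t1, t4], t2], t5], t3] - [[[[t1, t4], t3], t2], t5] + [[[[t1, t4], t3], t5], t2] - [[[[t1, t4], t5], t2], t3] + [[[[t1, t5], t2], t3], t4]

Reducing the first expression gives -[[[[t1, t2], t5], t3], t4] + [[[[t1, t3], t2], t5], t4] - [[[[t1, t3], t5], t2], t4] + [[[[t1, t4], t2], t5], t3] - [[[[t1, t4], t3], t2], t5] + [[[[t1, t4], t3], t5], t2] - [[[[t1, t4], t5], t2], t3] + [[[[t1, t5], t2], t3], t4]
Reducing the second expression gives -[[[[t1, t2], t5], t3], t4] + [[[[t1, t3], t2], t5], t4] - [[[[t1, t3], t5], t2], t4] + [[[[t1, t4], t2], t5], t3] - [[[[t1, t4], t3], t2], t5] + [[[[t1, t4], t3], t5], t2] - [[[[t1, t4], t5], t2], t3] + [[[[t1, t5], t2], t3], t4]
The forms coincide; equal.


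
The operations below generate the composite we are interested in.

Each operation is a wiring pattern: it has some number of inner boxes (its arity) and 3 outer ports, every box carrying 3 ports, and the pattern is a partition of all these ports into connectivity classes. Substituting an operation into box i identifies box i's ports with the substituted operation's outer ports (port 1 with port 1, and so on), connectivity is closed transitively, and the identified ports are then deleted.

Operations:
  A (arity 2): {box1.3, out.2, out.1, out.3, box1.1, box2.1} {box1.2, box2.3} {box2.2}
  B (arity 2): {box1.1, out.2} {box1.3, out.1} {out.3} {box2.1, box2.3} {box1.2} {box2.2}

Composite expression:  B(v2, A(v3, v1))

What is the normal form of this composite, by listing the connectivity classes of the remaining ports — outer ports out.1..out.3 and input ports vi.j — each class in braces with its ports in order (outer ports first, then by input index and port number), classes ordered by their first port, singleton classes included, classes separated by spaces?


{out.1, v2.3} {out.2, v2.1} {out.3} {v1.1, v3.1, v3.3} {v1.2} {v1.3, v3.2} {v2.2}

After gluing at B, chains via deleted ports link the v-ports.
the subtree at A composes to {out.1, out.2, out.3, v1.1, v3.1, v3.3} {v1.2} {v1.3, v3.2} on (v3, v1); out.j = own outer ports
the subtree at B composes to {out.1, v2.3} {out.2, v2.1} {out.3} {v1.1, v3.1, v3.3} {v1.2} {v1.3, v3.2} {v2.2} on (v2, v3, v1); out.j = own outer ports


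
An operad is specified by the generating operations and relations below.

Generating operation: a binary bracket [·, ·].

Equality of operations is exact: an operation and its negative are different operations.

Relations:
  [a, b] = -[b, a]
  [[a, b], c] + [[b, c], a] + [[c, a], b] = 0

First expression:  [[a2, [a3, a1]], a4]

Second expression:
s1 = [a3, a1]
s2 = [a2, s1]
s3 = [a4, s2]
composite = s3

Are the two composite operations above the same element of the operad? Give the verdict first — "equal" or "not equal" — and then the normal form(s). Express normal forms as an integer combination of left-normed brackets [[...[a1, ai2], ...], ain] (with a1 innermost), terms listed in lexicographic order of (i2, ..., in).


not equal: they reduce to [[[a1, a3], a2], a4] and -[[[a1, a3], a2], a4]

In normal form, the first expression is [[[a1, a3], a2], a4]
In normal form, the second expression is -[[[a1, a3], a2], a4]
No match — not equal.


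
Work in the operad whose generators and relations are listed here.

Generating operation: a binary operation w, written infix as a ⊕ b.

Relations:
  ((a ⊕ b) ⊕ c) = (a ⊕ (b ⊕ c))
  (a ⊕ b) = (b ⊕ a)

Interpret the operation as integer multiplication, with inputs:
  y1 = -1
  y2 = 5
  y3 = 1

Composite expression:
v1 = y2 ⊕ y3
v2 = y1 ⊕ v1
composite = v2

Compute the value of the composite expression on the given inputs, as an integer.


-5

(y2 ⊕ y3) = 5
(y1 ⊕ (y2 ⊕ y3)) = -5


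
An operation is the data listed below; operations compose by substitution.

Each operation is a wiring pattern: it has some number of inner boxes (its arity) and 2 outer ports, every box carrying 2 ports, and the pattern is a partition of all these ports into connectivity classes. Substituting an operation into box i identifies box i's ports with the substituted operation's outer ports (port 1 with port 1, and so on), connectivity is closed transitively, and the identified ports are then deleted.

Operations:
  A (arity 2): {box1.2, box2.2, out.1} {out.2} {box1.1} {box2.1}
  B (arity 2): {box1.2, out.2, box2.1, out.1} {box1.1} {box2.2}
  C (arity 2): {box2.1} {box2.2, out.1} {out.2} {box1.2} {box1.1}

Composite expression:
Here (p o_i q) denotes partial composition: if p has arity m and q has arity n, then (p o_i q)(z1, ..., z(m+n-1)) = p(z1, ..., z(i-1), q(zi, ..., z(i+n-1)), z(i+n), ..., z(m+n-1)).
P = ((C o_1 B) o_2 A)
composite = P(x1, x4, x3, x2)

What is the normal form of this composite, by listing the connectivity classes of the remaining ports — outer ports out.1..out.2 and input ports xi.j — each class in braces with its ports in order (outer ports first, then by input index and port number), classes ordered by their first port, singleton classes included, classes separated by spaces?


{out.1, x2.2} {out.2} {x1.1} {x1.2, x3.2, x4.2} {x2.1} {x3.1} {x4.1}

Substituting into C glues patterns; closure does the rest.
composing A on (x4, x3), with out.j its own outer ports: {out.1, x3.2, x4.2} {out.2} {x3.1} {x4.1}
composing B on (x1, x4, x3), with out.j its own outer ports: {out.1, out.2, x1.2, x3.2, x4.2} {x1.1} {x3.1} {x4.1}
composing C on (x1, x4, x3, x2), with out.j its own outer ports: {out.1, x2.2} {out.2} {x1.1} {x1.2, x3.2, x4.2} {x2.1} {x3.1} {x4.1}


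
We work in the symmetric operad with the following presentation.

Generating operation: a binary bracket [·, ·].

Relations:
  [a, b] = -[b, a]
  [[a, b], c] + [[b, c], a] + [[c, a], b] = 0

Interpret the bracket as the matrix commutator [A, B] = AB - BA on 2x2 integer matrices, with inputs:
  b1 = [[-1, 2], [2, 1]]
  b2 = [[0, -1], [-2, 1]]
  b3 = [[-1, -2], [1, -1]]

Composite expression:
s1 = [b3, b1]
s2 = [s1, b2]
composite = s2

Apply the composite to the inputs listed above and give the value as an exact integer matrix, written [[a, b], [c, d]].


[b3, b1] = [[-6, -4], [-2, 6]]
[[b3, b1], b2] = [[6, 8], [-22, -6]]

[[6, 8], [-22, -6]]


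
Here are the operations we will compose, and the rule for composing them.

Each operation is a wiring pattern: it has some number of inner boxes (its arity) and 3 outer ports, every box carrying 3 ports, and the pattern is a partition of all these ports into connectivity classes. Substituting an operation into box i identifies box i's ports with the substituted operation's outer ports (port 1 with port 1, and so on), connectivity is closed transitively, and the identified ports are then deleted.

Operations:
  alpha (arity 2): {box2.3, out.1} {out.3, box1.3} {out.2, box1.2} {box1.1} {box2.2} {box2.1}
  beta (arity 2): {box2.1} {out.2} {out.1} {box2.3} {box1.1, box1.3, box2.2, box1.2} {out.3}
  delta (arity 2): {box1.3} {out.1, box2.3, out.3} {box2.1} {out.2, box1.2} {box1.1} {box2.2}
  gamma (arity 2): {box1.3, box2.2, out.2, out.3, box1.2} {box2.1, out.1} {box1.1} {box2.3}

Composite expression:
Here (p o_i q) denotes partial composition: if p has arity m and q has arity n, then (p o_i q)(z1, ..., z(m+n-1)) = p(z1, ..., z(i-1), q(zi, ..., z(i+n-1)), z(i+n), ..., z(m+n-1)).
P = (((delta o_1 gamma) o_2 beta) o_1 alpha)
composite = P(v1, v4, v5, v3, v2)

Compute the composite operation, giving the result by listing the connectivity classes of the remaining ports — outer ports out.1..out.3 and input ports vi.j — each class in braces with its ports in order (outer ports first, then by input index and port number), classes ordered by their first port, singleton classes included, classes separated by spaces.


{out.1, out.3, v2.3} {out.2, v1.2, v1.3} {v1.1} {v2.1} {v2.2} {v3.1} {v3.2, v5.1, v5.2, v5.3} {v3.3} {v4.1} {v4.2} {v4.3}

Reachability decides: close wires over delta-identified ports.
after alpha, the pattern on (v1, v4) reads {out.1, v4.3} {out.2, v1.2} {out.3, v1.3} {v1.1} {v4.1} {v4.2} (out.j = its outer ports)
after beta, the pattern on (v5, v3) reads {out.1} {out.2} {out.3} {v3.1} {v3.2, v5.1, v5.2, v5.3} {v3.3} (out.j = its outer ports)
after gamma, the pattern on (v1, v4, v5, v3) reads {out.1} {out.2, out.3, v1.2, v1.3} {v1.1} {v3.1} {v3.2, v5.1, v5.2, v5.3} {v3.3} {v4.1} {v4.2} {v4.3} (out.j = its outer ports)
after delta, the pattern on (v1, v4, v5, v3, v2) reads {out.1, out.3, v2.3} {out.2, v1.2, v1.3} {v1.1} {v2.1} {v2.2} {v3.1} {v3.2, v5.1, v5.2, v5.3} {v3.3} {v4.1} {v4.2} {v4.3} (out.j = its outer ports)
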